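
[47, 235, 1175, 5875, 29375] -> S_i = 47*5^i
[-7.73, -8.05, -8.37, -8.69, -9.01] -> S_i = -7.73 + -0.32*i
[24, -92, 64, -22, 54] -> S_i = Random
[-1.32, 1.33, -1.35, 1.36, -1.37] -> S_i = -1.32*(-1.01)^i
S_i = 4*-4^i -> [4, -16, 64, -256, 1024]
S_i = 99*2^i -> [99, 198, 396, 792, 1584]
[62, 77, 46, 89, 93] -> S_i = Random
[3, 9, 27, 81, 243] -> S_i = 3*3^i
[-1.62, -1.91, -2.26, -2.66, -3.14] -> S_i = -1.62*1.18^i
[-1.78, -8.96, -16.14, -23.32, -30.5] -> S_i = -1.78 + -7.18*i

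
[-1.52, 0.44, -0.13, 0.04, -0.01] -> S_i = -1.52*(-0.29)^i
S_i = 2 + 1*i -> [2, 3, 4, 5, 6]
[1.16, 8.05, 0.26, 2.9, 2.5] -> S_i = Random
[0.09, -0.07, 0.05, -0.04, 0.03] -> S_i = 0.09*(-0.77)^i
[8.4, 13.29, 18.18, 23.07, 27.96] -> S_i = 8.40 + 4.89*i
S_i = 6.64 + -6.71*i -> [6.64, -0.07, -6.78, -13.49, -20.2]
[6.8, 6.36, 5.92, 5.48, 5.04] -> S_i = 6.80 + -0.44*i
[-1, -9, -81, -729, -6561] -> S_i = -1*9^i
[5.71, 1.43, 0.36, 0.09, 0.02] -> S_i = 5.71*0.25^i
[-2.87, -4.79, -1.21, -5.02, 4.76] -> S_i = Random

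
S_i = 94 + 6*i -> [94, 100, 106, 112, 118]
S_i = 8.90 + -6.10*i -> [8.9, 2.8, -3.3, -9.4, -15.5]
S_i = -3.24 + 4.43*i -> [-3.24, 1.19, 5.62, 10.05, 14.48]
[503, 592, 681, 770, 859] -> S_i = 503 + 89*i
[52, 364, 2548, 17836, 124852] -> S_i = 52*7^i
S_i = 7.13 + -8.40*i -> [7.13, -1.27, -9.67, -18.07, -26.47]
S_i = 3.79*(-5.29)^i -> [3.79, -20.05, 106.06, -561.06, 2967.99]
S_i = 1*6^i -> [1, 6, 36, 216, 1296]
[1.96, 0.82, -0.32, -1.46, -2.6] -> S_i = 1.96 + -1.14*i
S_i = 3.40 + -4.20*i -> [3.4, -0.8, -5.0, -9.2, -13.4]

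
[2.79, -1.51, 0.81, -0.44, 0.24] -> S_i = 2.79*(-0.54)^i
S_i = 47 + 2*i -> [47, 49, 51, 53, 55]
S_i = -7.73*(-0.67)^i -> [-7.73, 5.18, -3.47, 2.32, -1.56]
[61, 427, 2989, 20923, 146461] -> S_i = 61*7^i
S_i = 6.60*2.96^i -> [6.6, 19.54, 57.83, 171.17, 506.65]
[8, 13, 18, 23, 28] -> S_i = 8 + 5*i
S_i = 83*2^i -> [83, 166, 332, 664, 1328]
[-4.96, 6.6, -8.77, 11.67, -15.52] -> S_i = -4.96*(-1.33)^i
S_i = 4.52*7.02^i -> [4.52, 31.73, 222.75, 1563.69, 10977.08]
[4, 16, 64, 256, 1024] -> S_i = 4*4^i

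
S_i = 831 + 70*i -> [831, 901, 971, 1041, 1111]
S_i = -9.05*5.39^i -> [-9.05, -48.78, -262.92, -1417.15, -7638.42]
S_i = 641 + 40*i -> [641, 681, 721, 761, 801]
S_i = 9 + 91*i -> [9, 100, 191, 282, 373]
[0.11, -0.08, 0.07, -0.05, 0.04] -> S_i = 0.11*(-0.77)^i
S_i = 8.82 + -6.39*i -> [8.82, 2.43, -3.96, -10.35, -16.74]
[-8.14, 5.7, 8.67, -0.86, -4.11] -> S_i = Random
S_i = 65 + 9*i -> [65, 74, 83, 92, 101]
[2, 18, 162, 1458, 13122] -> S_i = 2*9^i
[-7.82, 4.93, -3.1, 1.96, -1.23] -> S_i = -7.82*(-0.63)^i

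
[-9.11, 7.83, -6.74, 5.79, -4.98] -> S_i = -9.11*(-0.86)^i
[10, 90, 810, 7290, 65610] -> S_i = 10*9^i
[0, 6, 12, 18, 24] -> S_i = 0 + 6*i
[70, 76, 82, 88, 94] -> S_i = 70 + 6*i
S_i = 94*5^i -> [94, 470, 2350, 11750, 58750]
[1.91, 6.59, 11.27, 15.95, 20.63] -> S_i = 1.91 + 4.68*i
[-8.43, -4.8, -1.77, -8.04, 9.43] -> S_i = Random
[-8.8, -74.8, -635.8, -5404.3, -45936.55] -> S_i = -8.80*8.50^i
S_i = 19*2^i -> [19, 38, 76, 152, 304]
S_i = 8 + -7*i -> [8, 1, -6, -13, -20]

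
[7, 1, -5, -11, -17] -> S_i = 7 + -6*i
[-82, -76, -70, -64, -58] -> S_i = -82 + 6*i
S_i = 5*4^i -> [5, 20, 80, 320, 1280]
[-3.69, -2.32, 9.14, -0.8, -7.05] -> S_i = Random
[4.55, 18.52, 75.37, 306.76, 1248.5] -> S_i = 4.55*4.07^i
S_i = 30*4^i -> [30, 120, 480, 1920, 7680]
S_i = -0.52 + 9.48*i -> [-0.52, 8.96, 18.44, 27.92, 37.4]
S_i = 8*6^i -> [8, 48, 288, 1728, 10368]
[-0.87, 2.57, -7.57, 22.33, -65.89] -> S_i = -0.87*(-2.95)^i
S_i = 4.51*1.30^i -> [4.51, 5.86, 7.62, 9.91, 12.88]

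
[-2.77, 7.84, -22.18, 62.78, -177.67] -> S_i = -2.77*(-2.83)^i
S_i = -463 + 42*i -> [-463, -421, -379, -337, -295]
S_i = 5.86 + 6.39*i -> [5.86, 12.25, 18.64, 25.03, 31.42]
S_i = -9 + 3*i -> [-9, -6, -3, 0, 3]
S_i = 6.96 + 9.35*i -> [6.96, 16.31, 25.66, 35.01, 44.36]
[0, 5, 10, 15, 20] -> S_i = 0 + 5*i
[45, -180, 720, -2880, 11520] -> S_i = 45*-4^i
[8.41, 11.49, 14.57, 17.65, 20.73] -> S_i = 8.41 + 3.08*i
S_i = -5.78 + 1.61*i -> [-5.78, -4.17, -2.56, -0.95, 0.66]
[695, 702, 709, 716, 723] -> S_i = 695 + 7*i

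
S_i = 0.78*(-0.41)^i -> [0.78, -0.32, 0.13, -0.05, 0.02]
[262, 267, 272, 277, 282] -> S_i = 262 + 5*i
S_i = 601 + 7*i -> [601, 608, 615, 622, 629]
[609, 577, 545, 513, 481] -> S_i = 609 + -32*i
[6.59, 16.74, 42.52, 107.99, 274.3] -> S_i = 6.59*2.54^i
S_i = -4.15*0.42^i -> [-4.15, -1.74, -0.73, -0.31, -0.13]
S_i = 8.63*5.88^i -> [8.63, 50.74, 298.38, 1754.46, 10316.21]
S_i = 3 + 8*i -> [3, 11, 19, 27, 35]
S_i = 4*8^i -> [4, 32, 256, 2048, 16384]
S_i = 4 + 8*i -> [4, 12, 20, 28, 36]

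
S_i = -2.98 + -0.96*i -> [-2.98, -3.94, -4.9, -5.86, -6.82]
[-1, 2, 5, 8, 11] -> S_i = -1 + 3*i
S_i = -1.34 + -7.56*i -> [-1.34, -8.9, -16.46, -24.02, -31.58]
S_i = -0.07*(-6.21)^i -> [-0.07, 0.43, -2.7, 16.76, -104.1]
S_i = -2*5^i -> [-2, -10, -50, -250, -1250]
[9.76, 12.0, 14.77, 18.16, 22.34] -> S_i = 9.76*1.23^i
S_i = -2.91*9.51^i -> [-2.91, -27.67, -263.18, -2502.85, -23802.09]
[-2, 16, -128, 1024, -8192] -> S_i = -2*-8^i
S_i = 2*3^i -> [2, 6, 18, 54, 162]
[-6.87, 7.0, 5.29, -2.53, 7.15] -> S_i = Random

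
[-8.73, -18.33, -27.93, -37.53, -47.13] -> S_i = -8.73 + -9.60*i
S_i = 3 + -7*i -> [3, -4, -11, -18, -25]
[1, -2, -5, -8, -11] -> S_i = 1 + -3*i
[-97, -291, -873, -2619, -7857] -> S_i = -97*3^i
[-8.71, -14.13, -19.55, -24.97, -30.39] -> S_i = -8.71 + -5.42*i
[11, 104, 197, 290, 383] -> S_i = 11 + 93*i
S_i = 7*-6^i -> [7, -42, 252, -1512, 9072]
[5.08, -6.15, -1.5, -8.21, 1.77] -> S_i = Random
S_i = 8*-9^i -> [8, -72, 648, -5832, 52488]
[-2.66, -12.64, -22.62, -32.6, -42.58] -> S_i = -2.66 + -9.98*i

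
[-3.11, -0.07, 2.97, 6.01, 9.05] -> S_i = -3.11 + 3.04*i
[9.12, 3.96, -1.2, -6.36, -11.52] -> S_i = 9.12 + -5.16*i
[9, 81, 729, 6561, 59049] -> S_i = 9*9^i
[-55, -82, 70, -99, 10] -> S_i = Random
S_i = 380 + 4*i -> [380, 384, 388, 392, 396]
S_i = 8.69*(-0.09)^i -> [8.69, -0.78, 0.07, -0.01, 0.0]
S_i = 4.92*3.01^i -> [4.92, 14.81, 44.58, 134.17, 403.86]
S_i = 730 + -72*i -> [730, 658, 586, 514, 442]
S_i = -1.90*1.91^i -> [-1.9, -3.63, -6.93, -13.24, -25.29]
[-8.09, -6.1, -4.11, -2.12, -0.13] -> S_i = -8.09 + 1.99*i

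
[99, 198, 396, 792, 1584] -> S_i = 99*2^i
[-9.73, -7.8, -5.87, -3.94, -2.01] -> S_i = -9.73 + 1.93*i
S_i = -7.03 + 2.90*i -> [-7.03, -4.13, -1.23, 1.67, 4.57]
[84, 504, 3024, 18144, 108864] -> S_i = 84*6^i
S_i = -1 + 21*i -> [-1, 20, 41, 62, 83]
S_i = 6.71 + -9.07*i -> [6.71, -2.36, -11.43, -20.5, -29.57]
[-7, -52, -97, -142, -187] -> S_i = -7 + -45*i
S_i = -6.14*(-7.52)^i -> [-6.14, 46.17, -347.22, 2611.09, -19635.4]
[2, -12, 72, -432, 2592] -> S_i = 2*-6^i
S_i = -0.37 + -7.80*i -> [-0.37, -8.17, -15.97, -23.77, -31.57]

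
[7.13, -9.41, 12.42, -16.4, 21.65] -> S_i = 7.13*(-1.32)^i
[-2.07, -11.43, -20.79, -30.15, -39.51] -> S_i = -2.07 + -9.36*i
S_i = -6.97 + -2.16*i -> [-6.97, -9.13, -11.29, -13.45, -15.61]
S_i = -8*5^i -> [-8, -40, -200, -1000, -5000]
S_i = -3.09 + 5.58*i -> [-3.09, 2.49, 8.07, 13.65, 19.23]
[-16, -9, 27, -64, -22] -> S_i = Random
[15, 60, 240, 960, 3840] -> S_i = 15*4^i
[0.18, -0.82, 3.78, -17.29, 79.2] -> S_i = 0.18*(-4.58)^i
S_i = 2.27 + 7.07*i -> [2.27, 9.34, 16.41, 23.48, 30.55]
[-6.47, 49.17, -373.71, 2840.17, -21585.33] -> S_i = -6.47*(-7.60)^i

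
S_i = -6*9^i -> [-6, -54, -486, -4374, -39366]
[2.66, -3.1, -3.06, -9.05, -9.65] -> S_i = Random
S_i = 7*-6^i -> [7, -42, 252, -1512, 9072]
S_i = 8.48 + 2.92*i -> [8.48, 11.4, 14.32, 17.24, 20.16]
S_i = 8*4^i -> [8, 32, 128, 512, 2048]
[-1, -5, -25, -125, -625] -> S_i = -1*5^i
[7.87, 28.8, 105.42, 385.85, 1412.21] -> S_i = 7.87*3.66^i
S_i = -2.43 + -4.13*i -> [-2.43, -6.56, -10.69, -14.82, -18.95]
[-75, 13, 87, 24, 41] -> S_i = Random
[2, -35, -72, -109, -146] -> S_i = 2 + -37*i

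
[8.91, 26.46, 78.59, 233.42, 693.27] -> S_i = 8.91*2.97^i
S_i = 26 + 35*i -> [26, 61, 96, 131, 166]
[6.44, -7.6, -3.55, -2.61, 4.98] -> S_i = Random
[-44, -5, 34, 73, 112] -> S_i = -44 + 39*i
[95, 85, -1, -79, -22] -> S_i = Random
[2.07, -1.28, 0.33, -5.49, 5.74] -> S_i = Random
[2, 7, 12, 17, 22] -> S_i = 2 + 5*i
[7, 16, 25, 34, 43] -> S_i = 7 + 9*i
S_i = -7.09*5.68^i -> [-7.09, -40.27, -228.74, -1299.25, -7379.71]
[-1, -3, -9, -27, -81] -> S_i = -1*3^i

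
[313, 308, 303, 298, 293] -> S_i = 313 + -5*i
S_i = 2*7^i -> [2, 14, 98, 686, 4802]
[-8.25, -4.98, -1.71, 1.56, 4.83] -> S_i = -8.25 + 3.27*i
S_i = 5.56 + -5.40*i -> [5.56, 0.16, -5.24, -10.64, -16.04]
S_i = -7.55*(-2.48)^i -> [-7.55, 18.72, -46.44, 115.16, -285.6]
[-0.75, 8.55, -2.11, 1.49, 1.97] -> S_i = Random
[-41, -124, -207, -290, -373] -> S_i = -41 + -83*i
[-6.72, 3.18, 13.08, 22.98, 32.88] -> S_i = -6.72 + 9.90*i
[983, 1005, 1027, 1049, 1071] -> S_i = 983 + 22*i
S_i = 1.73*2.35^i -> [1.73, 4.07, 9.55, 22.45, 52.76]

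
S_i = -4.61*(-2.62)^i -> [-4.61, 12.08, -31.64, 82.91, -217.22]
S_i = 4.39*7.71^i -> [4.39, 33.85, 260.96, 2012.0, 15512.51]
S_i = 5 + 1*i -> [5, 6, 7, 8, 9]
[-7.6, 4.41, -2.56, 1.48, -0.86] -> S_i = -7.60*(-0.58)^i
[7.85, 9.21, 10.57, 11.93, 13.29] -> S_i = 7.85 + 1.36*i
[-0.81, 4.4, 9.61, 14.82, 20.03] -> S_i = -0.81 + 5.21*i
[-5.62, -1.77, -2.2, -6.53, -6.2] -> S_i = Random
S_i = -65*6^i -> [-65, -390, -2340, -14040, -84240]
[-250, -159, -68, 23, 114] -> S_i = -250 + 91*i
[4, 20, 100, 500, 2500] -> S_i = 4*5^i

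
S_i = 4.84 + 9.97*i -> [4.84, 14.81, 24.78, 34.75, 44.72]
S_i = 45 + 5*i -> [45, 50, 55, 60, 65]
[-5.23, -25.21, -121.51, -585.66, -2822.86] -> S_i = -5.23*4.82^i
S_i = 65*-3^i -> [65, -195, 585, -1755, 5265]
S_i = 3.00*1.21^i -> [3.0, 3.63, 4.39, 5.31, 6.43]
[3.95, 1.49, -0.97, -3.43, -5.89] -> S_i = 3.95 + -2.46*i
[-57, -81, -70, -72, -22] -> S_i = Random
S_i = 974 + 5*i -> [974, 979, 984, 989, 994]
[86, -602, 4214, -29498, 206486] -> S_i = 86*-7^i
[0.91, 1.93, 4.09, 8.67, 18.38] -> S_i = 0.91*2.12^i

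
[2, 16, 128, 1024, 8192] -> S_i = 2*8^i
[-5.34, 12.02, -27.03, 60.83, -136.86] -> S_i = -5.34*(-2.25)^i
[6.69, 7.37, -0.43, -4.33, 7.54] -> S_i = Random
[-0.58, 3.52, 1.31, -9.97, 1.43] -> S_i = Random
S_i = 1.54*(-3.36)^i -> [1.54, -5.17, 17.39, -58.42, 196.28]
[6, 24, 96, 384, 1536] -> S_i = 6*4^i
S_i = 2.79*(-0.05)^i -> [2.79, -0.14, 0.01, -0.0, 0.0]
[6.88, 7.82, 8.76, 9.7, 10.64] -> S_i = 6.88 + 0.94*i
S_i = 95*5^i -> [95, 475, 2375, 11875, 59375]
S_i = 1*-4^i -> [1, -4, 16, -64, 256]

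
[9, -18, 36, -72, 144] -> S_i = 9*-2^i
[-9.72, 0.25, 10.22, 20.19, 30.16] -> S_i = -9.72 + 9.97*i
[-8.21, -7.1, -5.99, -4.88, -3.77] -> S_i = -8.21 + 1.11*i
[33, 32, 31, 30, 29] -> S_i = 33 + -1*i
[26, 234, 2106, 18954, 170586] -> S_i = 26*9^i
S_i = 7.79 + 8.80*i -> [7.79, 16.59, 25.39, 34.19, 42.99]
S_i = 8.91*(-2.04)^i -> [8.91, -18.18, 37.08, -75.64, 154.31]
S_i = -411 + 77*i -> [-411, -334, -257, -180, -103]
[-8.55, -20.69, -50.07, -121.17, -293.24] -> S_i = -8.55*2.42^i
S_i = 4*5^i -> [4, 20, 100, 500, 2500]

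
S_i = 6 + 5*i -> [6, 11, 16, 21, 26]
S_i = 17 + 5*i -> [17, 22, 27, 32, 37]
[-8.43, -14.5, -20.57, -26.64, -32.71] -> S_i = -8.43 + -6.07*i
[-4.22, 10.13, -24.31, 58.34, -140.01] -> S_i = -4.22*(-2.40)^i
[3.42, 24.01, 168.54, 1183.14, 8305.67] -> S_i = 3.42*7.02^i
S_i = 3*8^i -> [3, 24, 192, 1536, 12288]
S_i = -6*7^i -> [-6, -42, -294, -2058, -14406]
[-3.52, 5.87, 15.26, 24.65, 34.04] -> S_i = -3.52 + 9.39*i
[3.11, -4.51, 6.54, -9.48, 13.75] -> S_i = 3.11*(-1.45)^i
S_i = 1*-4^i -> [1, -4, 16, -64, 256]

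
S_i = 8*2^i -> [8, 16, 32, 64, 128]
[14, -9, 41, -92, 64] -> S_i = Random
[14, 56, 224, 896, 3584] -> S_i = 14*4^i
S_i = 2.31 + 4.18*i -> [2.31, 6.49, 10.67, 14.85, 19.03]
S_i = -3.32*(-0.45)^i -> [-3.32, 1.49, -0.67, 0.3, -0.14]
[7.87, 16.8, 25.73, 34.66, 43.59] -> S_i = 7.87 + 8.93*i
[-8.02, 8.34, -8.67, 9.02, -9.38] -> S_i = -8.02*(-1.04)^i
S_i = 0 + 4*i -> [0, 4, 8, 12, 16]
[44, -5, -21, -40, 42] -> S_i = Random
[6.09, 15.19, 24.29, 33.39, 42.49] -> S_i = 6.09 + 9.10*i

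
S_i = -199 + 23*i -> [-199, -176, -153, -130, -107]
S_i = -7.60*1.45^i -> [-7.6, -11.02, -15.98, -23.17, -33.6]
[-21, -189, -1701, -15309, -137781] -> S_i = -21*9^i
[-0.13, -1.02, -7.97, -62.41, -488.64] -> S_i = -0.13*7.83^i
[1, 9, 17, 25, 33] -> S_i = 1 + 8*i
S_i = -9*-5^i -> [-9, 45, -225, 1125, -5625]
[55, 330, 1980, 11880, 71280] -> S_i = 55*6^i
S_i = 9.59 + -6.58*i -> [9.59, 3.01, -3.57, -10.15, -16.73]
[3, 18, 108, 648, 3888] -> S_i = 3*6^i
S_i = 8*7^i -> [8, 56, 392, 2744, 19208]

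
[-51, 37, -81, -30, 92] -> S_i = Random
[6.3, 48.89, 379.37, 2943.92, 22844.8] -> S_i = 6.30*7.76^i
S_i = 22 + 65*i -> [22, 87, 152, 217, 282]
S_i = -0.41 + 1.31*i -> [-0.41, 0.9, 2.21, 3.52, 4.83]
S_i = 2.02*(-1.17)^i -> [2.02, -2.36, 2.77, -3.24, 3.79]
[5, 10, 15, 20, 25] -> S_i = 5 + 5*i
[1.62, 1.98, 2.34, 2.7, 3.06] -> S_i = 1.62 + 0.36*i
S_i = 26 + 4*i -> [26, 30, 34, 38, 42]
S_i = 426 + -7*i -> [426, 419, 412, 405, 398]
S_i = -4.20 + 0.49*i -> [-4.2, -3.71, -3.22, -2.73, -2.24]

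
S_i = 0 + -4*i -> [0, -4, -8, -12, -16]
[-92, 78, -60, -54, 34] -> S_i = Random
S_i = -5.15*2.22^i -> [-5.15, -11.43, -25.38, -56.35, -125.09]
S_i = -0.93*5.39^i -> [-0.93, -5.01, -27.02, -145.63, -784.94]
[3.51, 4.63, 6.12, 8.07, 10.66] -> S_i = 3.51*1.32^i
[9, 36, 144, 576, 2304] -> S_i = 9*4^i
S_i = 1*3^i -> [1, 3, 9, 27, 81]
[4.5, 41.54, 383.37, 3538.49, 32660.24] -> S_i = 4.50*9.23^i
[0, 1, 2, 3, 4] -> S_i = 0 + 1*i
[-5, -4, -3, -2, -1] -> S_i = -5 + 1*i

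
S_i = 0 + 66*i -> [0, 66, 132, 198, 264]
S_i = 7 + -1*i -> [7, 6, 5, 4, 3]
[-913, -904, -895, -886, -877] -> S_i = -913 + 9*i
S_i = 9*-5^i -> [9, -45, 225, -1125, 5625]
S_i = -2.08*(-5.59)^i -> [-2.08, 11.63, -65.0, 363.33, -2031.0]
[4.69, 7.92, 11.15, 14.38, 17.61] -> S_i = 4.69 + 3.23*i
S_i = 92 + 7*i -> [92, 99, 106, 113, 120]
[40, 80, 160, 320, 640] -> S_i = 40*2^i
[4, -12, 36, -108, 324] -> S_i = 4*-3^i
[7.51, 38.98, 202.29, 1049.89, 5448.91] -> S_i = 7.51*5.19^i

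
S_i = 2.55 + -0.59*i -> [2.55, 1.96, 1.37, 0.78, 0.19]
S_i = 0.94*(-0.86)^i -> [0.94, -0.81, 0.7, -0.6, 0.51]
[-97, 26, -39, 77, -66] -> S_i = Random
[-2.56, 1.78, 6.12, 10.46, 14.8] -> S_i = -2.56 + 4.34*i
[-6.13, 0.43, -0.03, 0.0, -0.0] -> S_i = -6.13*(-0.07)^i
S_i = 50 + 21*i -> [50, 71, 92, 113, 134]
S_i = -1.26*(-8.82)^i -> [-1.26, 11.11, -98.02, 864.52, -7625.09]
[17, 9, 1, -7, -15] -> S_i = 17 + -8*i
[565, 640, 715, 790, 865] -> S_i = 565 + 75*i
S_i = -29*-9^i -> [-29, 261, -2349, 21141, -190269]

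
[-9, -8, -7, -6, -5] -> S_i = -9 + 1*i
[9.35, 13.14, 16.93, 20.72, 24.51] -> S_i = 9.35 + 3.79*i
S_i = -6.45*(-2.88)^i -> [-6.45, 18.58, -53.5, 154.08, -443.74]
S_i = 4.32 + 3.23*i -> [4.32, 7.55, 10.78, 14.01, 17.24]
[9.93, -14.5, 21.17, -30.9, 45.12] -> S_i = 9.93*(-1.46)^i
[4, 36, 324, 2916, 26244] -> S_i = 4*9^i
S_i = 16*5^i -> [16, 80, 400, 2000, 10000]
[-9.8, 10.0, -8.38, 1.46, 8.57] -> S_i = Random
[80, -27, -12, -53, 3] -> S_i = Random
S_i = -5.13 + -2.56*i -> [-5.13, -7.69, -10.25, -12.81, -15.37]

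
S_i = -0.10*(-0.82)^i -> [-0.1, 0.08, -0.07, 0.06, -0.05]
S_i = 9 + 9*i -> [9, 18, 27, 36, 45]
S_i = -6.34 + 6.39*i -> [-6.34, 0.05, 6.44, 12.83, 19.22]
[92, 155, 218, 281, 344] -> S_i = 92 + 63*i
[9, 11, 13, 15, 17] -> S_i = 9 + 2*i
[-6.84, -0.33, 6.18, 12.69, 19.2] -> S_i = -6.84 + 6.51*i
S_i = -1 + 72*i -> [-1, 71, 143, 215, 287]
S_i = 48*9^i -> [48, 432, 3888, 34992, 314928]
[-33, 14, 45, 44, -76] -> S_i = Random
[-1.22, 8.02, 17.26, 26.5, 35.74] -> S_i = -1.22 + 9.24*i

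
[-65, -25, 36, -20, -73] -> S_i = Random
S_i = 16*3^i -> [16, 48, 144, 432, 1296]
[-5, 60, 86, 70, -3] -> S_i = Random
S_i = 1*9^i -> [1, 9, 81, 729, 6561]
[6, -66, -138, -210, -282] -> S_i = 6 + -72*i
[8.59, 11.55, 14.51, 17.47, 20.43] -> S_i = 8.59 + 2.96*i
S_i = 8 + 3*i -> [8, 11, 14, 17, 20]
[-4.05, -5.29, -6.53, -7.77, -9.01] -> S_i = -4.05 + -1.24*i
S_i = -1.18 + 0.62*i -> [-1.18, -0.56, 0.06, 0.68, 1.3]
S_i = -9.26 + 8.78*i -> [-9.26, -0.48, 8.3, 17.08, 25.86]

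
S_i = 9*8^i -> [9, 72, 576, 4608, 36864]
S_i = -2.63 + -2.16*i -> [-2.63, -4.79, -6.95, -9.11, -11.27]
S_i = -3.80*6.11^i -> [-3.8, -23.22, -141.86, -866.78, -5296.01]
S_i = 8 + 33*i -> [8, 41, 74, 107, 140]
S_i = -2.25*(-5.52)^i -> [-2.25, 12.42, -68.56, 378.44, -2089.0]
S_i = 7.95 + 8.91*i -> [7.95, 16.86, 25.77, 34.68, 43.59]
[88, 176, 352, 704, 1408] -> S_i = 88*2^i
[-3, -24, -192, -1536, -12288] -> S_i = -3*8^i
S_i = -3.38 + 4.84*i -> [-3.38, 1.46, 6.3, 11.14, 15.98]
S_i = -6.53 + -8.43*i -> [-6.53, -14.96, -23.39, -31.82, -40.25]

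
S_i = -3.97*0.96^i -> [-3.97, -3.81, -3.66, -3.51, -3.37]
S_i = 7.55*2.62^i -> [7.55, 19.78, 51.83, 135.78, 355.76]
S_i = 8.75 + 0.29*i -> [8.75, 9.04, 9.33, 9.62, 9.91]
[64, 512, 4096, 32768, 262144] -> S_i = 64*8^i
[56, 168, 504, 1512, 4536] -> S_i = 56*3^i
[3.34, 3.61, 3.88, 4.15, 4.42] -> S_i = 3.34 + 0.27*i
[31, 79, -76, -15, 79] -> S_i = Random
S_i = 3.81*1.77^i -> [3.81, 6.74, 11.94, 21.13, 37.4]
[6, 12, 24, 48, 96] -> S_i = 6*2^i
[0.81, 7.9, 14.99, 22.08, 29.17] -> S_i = 0.81 + 7.09*i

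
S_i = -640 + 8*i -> [-640, -632, -624, -616, -608]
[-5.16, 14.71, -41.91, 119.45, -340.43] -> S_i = -5.16*(-2.85)^i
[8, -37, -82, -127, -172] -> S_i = 8 + -45*i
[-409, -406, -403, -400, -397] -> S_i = -409 + 3*i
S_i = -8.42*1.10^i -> [-8.42, -9.26, -10.19, -11.21, -12.33]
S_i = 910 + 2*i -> [910, 912, 914, 916, 918]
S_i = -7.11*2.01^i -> [-7.11, -14.29, -28.73, -57.74, -116.05]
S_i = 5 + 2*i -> [5, 7, 9, 11, 13]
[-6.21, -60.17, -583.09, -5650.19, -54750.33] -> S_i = -6.21*9.69^i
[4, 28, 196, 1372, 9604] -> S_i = 4*7^i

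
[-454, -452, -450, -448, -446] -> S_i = -454 + 2*i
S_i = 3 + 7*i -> [3, 10, 17, 24, 31]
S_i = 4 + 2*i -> [4, 6, 8, 10, 12]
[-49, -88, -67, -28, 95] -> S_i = Random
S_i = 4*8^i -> [4, 32, 256, 2048, 16384]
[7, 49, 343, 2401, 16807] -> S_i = 7*7^i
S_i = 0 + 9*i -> [0, 9, 18, 27, 36]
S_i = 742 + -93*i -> [742, 649, 556, 463, 370]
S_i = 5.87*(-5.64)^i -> [5.87, -33.11, 186.72, -1053.11, 5939.56]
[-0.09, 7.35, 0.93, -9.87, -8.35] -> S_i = Random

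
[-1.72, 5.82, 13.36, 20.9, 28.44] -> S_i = -1.72 + 7.54*i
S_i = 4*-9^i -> [4, -36, 324, -2916, 26244]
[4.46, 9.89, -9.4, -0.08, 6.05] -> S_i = Random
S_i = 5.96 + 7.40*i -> [5.96, 13.36, 20.76, 28.16, 35.56]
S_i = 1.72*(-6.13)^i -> [1.72, -10.54, 64.63, -396.2, 2428.68]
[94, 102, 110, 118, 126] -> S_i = 94 + 8*i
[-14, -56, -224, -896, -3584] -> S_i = -14*4^i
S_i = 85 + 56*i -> [85, 141, 197, 253, 309]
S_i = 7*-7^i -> [7, -49, 343, -2401, 16807]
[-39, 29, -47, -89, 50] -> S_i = Random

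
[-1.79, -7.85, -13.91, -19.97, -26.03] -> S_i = -1.79 + -6.06*i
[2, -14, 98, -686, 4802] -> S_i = 2*-7^i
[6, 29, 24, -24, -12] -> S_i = Random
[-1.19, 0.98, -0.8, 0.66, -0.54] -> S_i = -1.19*(-0.82)^i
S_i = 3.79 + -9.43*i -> [3.79, -5.64, -15.07, -24.5, -33.93]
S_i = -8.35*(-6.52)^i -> [-8.35, 54.44, -354.96, 2314.35, -15089.57]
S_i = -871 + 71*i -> [-871, -800, -729, -658, -587]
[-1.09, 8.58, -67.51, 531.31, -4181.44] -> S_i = -1.09*(-7.87)^i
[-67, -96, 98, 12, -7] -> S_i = Random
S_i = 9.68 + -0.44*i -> [9.68, 9.24, 8.8, 8.36, 7.92]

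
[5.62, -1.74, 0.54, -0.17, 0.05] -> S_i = 5.62*(-0.31)^i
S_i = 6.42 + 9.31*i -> [6.42, 15.73, 25.04, 34.35, 43.66]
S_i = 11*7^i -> [11, 77, 539, 3773, 26411]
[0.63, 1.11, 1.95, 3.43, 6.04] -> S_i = 0.63*1.76^i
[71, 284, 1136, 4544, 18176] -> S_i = 71*4^i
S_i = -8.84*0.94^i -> [-8.84, -8.31, -7.81, -7.34, -6.9]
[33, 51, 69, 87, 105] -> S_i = 33 + 18*i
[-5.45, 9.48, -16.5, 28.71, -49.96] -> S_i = -5.45*(-1.74)^i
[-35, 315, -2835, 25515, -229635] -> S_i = -35*-9^i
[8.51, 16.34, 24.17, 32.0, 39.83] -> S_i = 8.51 + 7.83*i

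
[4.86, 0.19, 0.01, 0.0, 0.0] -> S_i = 4.86*0.04^i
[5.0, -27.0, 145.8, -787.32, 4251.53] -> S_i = 5.00*(-5.40)^i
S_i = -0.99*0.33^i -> [-0.99, -0.33, -0.11, -0.04, -0.01]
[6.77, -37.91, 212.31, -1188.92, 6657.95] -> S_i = 6.77*(-5.60)^i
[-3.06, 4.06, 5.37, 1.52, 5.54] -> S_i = Random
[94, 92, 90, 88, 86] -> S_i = 94 + -2*i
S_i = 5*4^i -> [5, 20, 80, 320, 1280]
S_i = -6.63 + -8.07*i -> [-6.63, -14.7, -22.77, -30.84, -38.91]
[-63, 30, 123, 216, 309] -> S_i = -63 + 93*i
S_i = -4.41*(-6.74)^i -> [-4.41, 29.72, -200.34, 1350.26, -9100.77]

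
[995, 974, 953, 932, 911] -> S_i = 995 + -21*i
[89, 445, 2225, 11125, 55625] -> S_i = 89*5^i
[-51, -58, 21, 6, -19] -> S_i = Random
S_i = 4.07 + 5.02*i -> [4.07, 9.09, 14.11, 19.13, 24.15]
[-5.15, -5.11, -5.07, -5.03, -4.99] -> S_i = -5.15 + 0.04*i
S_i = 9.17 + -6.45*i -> [9.17, 2.72, -3.73, -10.18, -16.63]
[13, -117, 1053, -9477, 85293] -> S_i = 13*-9^i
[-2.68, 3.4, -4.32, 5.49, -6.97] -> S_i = -2.68*(-1.27)^i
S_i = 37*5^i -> [37, 185, 925, 4625, 23125]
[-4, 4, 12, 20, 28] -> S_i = -4 + 8*i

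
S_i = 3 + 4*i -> [3, 7, 11, 15, 19]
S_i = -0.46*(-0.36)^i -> [-0.46, 0.17, -0.06, 0.02, -0.01]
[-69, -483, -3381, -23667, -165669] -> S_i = -69*7^i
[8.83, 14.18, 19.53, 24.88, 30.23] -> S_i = 8.83 + 5.35*i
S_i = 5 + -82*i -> [5, -77, -159, -241, -323]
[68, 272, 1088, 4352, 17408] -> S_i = 68*4^i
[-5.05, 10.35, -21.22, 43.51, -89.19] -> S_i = -5.05*(-2.05)^i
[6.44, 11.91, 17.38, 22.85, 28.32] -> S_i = 6.44 + 5.47*i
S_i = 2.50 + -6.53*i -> [2.5, -4.03, -10.56, -17.09, -23.62]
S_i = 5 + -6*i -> [5, -1, -7, -13, -19]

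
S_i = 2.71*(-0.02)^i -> [2.71, -0.05, 0.0, -0.0, 0.0]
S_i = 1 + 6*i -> [1, 7, 13, 19, 25]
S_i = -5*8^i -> [-5, -40, -320, -2560, -20480]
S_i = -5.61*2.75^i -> [-5.61, -15.43, -42.43, -116.67, -320.84]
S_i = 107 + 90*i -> [107, 197, 287, 377, 467]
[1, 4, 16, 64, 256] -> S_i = 1*4^i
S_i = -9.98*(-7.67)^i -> [-9.98, 76.55, -587.11, 4503.15, -34539.18]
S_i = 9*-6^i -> [9, -54, 324, -1944, 11664]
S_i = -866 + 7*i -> [-866, -859, -852, -845, -838]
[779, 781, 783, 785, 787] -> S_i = 779 + 2*i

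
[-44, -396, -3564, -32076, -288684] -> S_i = -44*9^i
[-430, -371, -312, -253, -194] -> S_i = -430 + 59*i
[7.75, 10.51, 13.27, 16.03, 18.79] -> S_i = 7.75 + 2.76*i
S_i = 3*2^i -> [3, 6, 12, 24, 48]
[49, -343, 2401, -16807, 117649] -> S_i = 49*-7^i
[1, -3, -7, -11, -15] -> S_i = 1 + -4*i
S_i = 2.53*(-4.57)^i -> [2.53, -11.56, 52.84, -241.47, 1103.53]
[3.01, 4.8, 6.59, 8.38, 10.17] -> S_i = 3.01 + 1.79*i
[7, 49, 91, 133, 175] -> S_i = 7 + 42*i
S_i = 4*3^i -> [4, 12, 36, 108, 324]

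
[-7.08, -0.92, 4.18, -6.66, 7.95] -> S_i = Random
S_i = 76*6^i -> [76, 456, 2736, 16416, 98496]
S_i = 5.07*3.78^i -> [5.07, 19.16, 72.44, 273.83, 1035.08]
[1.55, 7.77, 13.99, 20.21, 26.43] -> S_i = 1.55 + 6.22*i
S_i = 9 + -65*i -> [9, -56, -121, -186, -251]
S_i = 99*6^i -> [99, 594, 3564, 21384, 128304]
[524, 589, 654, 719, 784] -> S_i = 524 + 65*i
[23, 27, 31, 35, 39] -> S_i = 23 + 4*i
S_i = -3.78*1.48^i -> [-3.78, -5.59, -8.28, -12.25, -18.14]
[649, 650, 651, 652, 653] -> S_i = 649 + 1*i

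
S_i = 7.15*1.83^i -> [7.15, 13.08, 23.94, 43.82, 80.19]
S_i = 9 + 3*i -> [9, 12, 15, 18, 21]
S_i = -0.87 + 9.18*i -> [-0.87, 8.31, 17.49, 26.67, 35.85]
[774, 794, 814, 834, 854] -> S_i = 774 + 20*i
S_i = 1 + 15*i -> [1, 16, 31, 46, 61]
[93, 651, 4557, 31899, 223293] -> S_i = 93*7^i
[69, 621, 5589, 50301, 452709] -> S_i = 69*9^i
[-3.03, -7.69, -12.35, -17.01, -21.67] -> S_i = -3.03 + -4.66*i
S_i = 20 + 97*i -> [20, 117, 214, 311, 408]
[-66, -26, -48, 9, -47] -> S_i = Random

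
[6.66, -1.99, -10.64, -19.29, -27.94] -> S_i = 6.66 + -8.65*i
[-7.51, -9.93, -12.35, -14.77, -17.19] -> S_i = -7.51 + -2.42*i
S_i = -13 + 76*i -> [-13, 63, 139, 215, 291]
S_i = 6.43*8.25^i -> [6.43, 53.05, 437.64, 3610.55, 29787.0]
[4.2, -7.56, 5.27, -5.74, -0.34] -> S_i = Random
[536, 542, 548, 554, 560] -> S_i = 536 + 6*i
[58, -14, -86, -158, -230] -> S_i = 58 + -72*i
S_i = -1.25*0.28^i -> [-1.25, -0.35, -0.1, -0.03, -0.01]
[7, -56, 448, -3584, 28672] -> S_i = 7*-8^i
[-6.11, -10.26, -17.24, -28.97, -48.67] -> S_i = -6.11*1.68^i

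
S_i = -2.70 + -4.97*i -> [-2.7, -7.67, -12.64, -17.61, -22.58]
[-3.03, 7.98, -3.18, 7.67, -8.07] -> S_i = Random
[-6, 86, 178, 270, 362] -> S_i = -6 + 92*i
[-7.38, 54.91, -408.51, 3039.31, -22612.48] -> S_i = -7.38*(-7.44)^i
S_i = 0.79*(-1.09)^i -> [0.79, -0.86, 0.94, -1.02, 1.12]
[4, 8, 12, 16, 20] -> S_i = 4 + 4*i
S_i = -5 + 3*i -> [-5, -2, 1, 4, 7]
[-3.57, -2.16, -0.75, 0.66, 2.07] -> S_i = -3.57 + 1.41*i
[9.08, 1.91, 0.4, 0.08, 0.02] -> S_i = 9.08*0.21^i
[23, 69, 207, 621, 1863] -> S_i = 23*3^i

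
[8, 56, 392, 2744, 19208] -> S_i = 8*7^i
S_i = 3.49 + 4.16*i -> [3.49, 7.65, 11.81, 15.97, 20.13]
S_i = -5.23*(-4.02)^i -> [-5.23, 21.02, -84.52, 339.77, -1365.86]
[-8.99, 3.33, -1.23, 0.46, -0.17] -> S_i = -8.99*(-0.37)^i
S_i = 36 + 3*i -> [36, 39, 42, 45, 48]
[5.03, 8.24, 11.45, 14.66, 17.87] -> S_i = 5.03 + 3.21*i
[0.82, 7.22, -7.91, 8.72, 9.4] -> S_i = Random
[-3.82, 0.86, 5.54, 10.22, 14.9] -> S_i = -3.82 + 4.68*i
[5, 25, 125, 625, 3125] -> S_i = 5*5^i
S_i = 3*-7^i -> [3, -21, 147, -1029, 7203]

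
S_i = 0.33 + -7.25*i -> [0.33, -6.92, -14.17, -21.42, -28.67]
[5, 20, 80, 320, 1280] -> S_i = 5*4^i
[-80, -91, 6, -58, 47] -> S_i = Random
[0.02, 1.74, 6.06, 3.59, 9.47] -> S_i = Random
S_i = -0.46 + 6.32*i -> [-0.46, 5.86, 12.18, 18.5, 24.82]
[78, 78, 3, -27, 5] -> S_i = Random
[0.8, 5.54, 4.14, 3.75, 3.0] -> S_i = Random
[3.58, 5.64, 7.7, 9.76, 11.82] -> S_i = 3.58 + 2.06*i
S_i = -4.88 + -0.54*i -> [-4.88, -5.42, -5.96, -6.5, -7.04]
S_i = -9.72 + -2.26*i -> [-9.72, -11.98, -14.24, -16.5, -18.76]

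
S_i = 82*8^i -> [82, 656, 5248, 41984, 335872]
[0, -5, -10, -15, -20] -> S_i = 0 + -5*i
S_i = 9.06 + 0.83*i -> [9.06, 9.89, 10.72, 11.55, 12.38]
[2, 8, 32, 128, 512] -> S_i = 2*4^i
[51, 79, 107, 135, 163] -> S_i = 51 + 28*i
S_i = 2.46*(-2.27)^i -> [2.46, -5.58, 12.68, -28.77, 65.32]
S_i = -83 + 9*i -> [-83, -74, -65, -56, -47]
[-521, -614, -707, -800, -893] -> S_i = -521 + -93*i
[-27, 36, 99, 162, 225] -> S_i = -27 + 63*i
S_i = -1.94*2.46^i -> [-1.94, -4.77, -11.74, -28.88, -71.05]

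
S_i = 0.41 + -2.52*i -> [0.41, -2.11, -4.63, -7.15, -9.67]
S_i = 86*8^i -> [86, 688, 5504, 44032, 352256]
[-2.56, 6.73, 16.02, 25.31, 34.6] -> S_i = -2.56 + 9.29*i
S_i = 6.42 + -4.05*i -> [6.42, 2.37, -1.68, -5.73, -9.78]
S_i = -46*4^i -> [-46, -184, -736, -2944, -11776]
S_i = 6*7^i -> [6, 42, 294, 2058, 14406]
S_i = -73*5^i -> [-73, -365, -1825, -9125, -45625]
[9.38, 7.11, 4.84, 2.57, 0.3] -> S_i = 9.38 + -2.27*i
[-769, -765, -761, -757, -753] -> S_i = -769 + 4*i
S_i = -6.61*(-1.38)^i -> [-6.61, 9.12, -12.59, 17.37, -23.97]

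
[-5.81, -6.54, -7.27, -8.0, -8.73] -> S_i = -5.81 + -0.73*i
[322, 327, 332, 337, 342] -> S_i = 322 + 5*i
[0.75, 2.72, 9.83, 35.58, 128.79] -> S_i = 0.75*3.62^i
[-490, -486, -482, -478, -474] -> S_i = -490 + 4*i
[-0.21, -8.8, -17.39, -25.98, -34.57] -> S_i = -0.21 + -8.59*i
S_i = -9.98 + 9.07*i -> [-9.98, -0.91, 8.16, 17.23, 26.3]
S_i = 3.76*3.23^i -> [3.76, 12.14, 39.23, 126.71, 409.26]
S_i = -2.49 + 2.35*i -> [-2.49, -0.14, 2.21, 4.56, 6.91]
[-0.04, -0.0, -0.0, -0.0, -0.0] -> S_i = -0.04*0.09^i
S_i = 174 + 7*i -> [174, 181, 188, 195, 202]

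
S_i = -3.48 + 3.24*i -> [-3.48, -0.24, 3.0, 6.24, 9.48]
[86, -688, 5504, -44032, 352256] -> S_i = 86*-8^i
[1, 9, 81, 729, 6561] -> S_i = 1*9^i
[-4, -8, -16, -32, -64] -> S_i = -4*2^i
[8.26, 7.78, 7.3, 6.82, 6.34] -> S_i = 8.26 + -0.48*i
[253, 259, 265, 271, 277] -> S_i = 253 + 6*i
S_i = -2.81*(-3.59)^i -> [-2.81, 10.09, -36.22, 130.01, -466.75]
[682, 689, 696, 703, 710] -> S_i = 682 + 7*i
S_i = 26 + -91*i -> [26, -65, -156, -247, -338]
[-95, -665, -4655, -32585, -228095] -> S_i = -95*7^i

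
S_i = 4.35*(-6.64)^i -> [4.35, -28.88, 191.79, -1273.48, 8455.93]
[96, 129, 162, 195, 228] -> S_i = 96 + 33*i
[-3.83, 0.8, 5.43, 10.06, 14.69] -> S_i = -3.83 + 4.63*i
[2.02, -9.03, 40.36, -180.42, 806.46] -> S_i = 2.02*(-4.47)^i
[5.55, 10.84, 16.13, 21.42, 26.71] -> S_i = 5.55 + 5.29*i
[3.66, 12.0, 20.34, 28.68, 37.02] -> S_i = 3.66 + 8.34*i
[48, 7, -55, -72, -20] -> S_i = Random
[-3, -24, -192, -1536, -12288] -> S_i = -3*8^i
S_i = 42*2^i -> [42, 84, 168, 336, 672]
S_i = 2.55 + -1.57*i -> [2.55, 0.98, -0.59, -2.16, -3.73]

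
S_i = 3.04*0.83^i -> [3.04, 2.52, 2.09, 1.74, 1.44]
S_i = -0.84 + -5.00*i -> [-0.84, -5.84, -10.84, -15.84, -20.84]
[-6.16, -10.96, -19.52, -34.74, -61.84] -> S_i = -6.16*1.78^i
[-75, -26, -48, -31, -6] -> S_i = Random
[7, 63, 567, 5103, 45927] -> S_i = 7*9^i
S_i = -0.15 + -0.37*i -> [-0.15, -0.52, -0.89, -1.26, -1.63]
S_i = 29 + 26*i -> [29, 55, 81, 107, 133]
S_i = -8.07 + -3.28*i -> [-8.07, -11.35, -14.63, -17.91, -21.19]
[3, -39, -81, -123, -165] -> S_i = 3 + -42*i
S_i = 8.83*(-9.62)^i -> [8.83, -84.94, 817.17, -7861.15, 75624.23]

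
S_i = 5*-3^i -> [5, -15, 45, -135, 405]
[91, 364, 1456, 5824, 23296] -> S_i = 91*4^i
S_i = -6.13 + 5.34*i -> [-6.13, -0.79, 4.55, 9.89, 15.23]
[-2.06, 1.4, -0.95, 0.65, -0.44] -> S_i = -2.06*(-0.68)^i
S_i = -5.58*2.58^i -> [-5.58, -14.4, -37.14, -95.83, -247.24]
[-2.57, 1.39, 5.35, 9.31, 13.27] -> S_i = -2.57 + 3.96*i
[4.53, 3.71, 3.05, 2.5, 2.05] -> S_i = 4.53*0.82^i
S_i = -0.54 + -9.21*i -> [-0.54, -9.75, -18.96, -28.17, -37.38]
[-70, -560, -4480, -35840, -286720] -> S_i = -70*8^i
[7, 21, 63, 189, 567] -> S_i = 7*3^i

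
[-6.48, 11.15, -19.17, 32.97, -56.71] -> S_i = -6.48*(-1.72)^i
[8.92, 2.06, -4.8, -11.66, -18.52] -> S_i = 8.92 + -6.86*i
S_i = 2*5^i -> [2, 10, 50, 250, 1250]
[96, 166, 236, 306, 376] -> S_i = 96 + 70*i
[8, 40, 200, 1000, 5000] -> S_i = 8*5^i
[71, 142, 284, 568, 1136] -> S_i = 71*2^i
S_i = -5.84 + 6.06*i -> [-5.84, 0.22, 6.28, 12.34, 18.4]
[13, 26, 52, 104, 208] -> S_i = 13*2^i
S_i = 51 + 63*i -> [51, 114, 177, 240, 303]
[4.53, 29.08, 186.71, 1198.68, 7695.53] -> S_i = 4.53*6.42^i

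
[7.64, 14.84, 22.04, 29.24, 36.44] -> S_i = 7.64 + 7.20*i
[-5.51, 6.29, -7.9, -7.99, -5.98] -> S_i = Random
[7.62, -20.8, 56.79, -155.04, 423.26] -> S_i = 7.62*(-2.73)^i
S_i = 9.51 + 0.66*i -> [9.51, 10.17, 10.83, 11.49, 12.15]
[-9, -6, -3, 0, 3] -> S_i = -9 + 3*i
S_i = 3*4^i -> [3, 12, 48, 192, 768]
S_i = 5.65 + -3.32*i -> [5.65, 2.33, -0.99, -4.31, -7.63]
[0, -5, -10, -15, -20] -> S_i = 0 + -5*i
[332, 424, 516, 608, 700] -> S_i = 332 + 92*i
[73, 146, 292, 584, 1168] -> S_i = 73*2^i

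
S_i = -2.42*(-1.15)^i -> [-2.42, 2.78, -3.2, 3.68, -4.23]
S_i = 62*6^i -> [62, 372, 2232, 13392, 80352]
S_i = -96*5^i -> [-96, -480, -2400, -12000, -60000]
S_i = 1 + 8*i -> [1, 9, 17, 25, 33]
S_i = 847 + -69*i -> [847, 778, 709, 640, 571]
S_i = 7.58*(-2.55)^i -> [7.58, -19.33, 49.29, -125.69, 320.5]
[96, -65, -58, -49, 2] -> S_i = Random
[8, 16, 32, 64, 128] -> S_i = 8*2^i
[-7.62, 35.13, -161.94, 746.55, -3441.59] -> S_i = -7.62*(-4.61)^i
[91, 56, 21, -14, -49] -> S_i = 91 + -35*i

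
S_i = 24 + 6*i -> [24, 30, 36, 42, 48]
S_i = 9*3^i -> [9, 27, 81, 243, 729]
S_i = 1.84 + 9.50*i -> [1.84, 11.34, 20.84, 30.34, 39.84]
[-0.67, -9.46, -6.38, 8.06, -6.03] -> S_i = Random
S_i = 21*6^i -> [21, 126, 756, 4536, 27216]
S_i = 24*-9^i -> [24, -216, 1944, -17496, 157464]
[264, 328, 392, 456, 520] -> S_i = 264 + 64*i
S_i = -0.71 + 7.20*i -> [-0.71, 6.49, 13.69, 20.89, 28.09]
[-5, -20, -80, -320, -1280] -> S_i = -5*4^i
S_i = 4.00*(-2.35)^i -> [4.0, -9.4, 22.09, -51.91, 121.99]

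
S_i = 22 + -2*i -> [22, 20, 18, 16, 14]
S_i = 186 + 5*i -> [186, 191, 196, 201, 206]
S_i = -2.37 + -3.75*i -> [-2.37, -6.12, -9.87, -13.62, -17.37]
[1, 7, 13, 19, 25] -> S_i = 1 + 6*i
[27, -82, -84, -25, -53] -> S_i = Random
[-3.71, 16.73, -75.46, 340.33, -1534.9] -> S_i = -3.71*(-4.51)^i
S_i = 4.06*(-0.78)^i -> [4.06, -3.17, 2.47, -1.93, 1.5]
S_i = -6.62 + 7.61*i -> [-6.62, 0.99, 8.6, 16.21, 23.82]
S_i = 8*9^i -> [8, 72, 648, 5832, 52488]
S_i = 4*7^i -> [4, 28, 196, 1372, 9604]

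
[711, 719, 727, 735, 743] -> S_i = 711 + 8*i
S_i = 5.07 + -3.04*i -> [5.07, 2.03, -1.01, -4.05, -7.09]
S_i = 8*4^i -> [8, 32, 128, 512, 2048]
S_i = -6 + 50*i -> [-6, 44, 94, 144, 194]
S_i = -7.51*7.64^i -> [-7.51, -57.38, -438.36, -3349.04, -25586.65]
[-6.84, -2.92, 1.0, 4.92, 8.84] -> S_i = -6.84 + 3.92*i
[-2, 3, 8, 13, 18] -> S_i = -2 + 5*i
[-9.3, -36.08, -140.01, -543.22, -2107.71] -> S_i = -9.30*3.88^i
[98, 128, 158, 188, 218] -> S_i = 98 + 30*i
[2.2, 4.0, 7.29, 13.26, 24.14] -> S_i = 2.20*1.82^i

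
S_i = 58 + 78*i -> [58, 136, 214, 292, 370]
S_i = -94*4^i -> [-94, -376, -1504, -6016, -24064]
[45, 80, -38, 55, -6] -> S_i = Random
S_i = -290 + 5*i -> [-290, -285, -280, -275, -270]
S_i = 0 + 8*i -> [0, 8, 16, 24, 32]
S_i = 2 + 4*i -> [2, 6, 10, 14, 18]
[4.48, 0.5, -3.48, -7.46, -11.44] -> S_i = 4.48 + -3.98*i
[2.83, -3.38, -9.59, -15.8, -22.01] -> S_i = 2.83 + -6.21*i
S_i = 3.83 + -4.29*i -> [3.83, -0.46, -4.75, -9.04, -13.33]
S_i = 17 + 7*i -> [17, 24, 31, 38, 45]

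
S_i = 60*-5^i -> [60, -300, 1500, -7500, 37500]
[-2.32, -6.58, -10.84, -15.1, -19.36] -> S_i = -2.32 + -4.26*i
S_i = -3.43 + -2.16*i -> [-3.43, -5.59, -7.75, -9.91, -12.07]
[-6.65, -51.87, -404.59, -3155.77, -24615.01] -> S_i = -6.65*7.80^i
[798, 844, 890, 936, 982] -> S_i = 798 + 46*i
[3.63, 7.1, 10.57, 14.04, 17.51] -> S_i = 3.63 + 3.47*i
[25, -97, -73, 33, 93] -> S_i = Random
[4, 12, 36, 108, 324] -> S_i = 4*3^i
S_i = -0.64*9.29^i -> [-0.64, -5.95, -55.23, -513.13, -4766.97]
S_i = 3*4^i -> [3, 12, 48, 192, 768]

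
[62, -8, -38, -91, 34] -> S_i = Random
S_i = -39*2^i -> [-39, -78, -156, -312, -624]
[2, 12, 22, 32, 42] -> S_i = 2 + 10*i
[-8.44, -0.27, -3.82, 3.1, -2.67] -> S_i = Random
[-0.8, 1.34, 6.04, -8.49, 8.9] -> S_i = Random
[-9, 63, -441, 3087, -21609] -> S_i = -9*-7^i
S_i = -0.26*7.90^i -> [-0.26, -2.05, -16.23, -128.19, -1012.7]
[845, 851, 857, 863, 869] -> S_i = 845 + 6*i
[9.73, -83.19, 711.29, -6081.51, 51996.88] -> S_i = 9.73*(-8.55)^i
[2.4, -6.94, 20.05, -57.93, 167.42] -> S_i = 2.40*(-2.89)^i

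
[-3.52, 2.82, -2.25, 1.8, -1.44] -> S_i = -3.52*(-0.80)^i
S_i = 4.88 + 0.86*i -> [4.88, 5.74, 6.6, 7.46, 8.32]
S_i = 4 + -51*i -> [4, -47, -98, -149, -200]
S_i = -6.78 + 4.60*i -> [-6.78, -2.18, 2.42, 7.02, 11.62]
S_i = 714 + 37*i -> [714, 751, 788, 825, 862]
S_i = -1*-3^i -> [-1, 3, -9, 27, -81]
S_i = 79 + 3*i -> [79, 82, 85, 88, 91]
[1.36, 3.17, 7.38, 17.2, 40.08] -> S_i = 1.36*2.33^i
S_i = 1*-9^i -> [1, -9, 81, -729, 6561]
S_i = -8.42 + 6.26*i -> [-8.42, -2.16, 4.1, 10.36, 16.62]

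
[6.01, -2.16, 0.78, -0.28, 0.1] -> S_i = 6.01*(-0.36)^i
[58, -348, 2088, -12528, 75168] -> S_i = 58*-6^i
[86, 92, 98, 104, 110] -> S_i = 86 + 6*i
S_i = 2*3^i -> [2, 6, 18, 54, 162]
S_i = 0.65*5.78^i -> [0.65, 3.76, 21.72, 125.52, 725.48]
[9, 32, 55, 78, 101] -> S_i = 9 + 23*i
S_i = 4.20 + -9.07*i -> [4.2, -4.87, -13.94, -23.01, -32.08]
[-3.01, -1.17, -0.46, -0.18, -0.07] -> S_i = -3.01*0.39^i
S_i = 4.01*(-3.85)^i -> [4.01, -15.44, 59.44, -228.84, 881.02]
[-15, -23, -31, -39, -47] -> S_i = -15 + -8*i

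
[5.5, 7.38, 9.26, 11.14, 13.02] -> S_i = 5.50 + 1.88*i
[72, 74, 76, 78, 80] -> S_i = 72 + 2*i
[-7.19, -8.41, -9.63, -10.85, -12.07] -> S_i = -7.19 + -1.22*i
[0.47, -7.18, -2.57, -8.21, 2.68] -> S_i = Random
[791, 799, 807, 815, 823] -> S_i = 791 + 8*i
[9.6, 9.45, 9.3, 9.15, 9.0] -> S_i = 9.60 + -0.15*i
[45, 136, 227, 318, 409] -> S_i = 45 + 91*i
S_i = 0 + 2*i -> [0, 2, 4, 6, 8]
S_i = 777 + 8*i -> [777, 785, 793, 801, 809]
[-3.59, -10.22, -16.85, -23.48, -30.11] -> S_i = -3.59 + -6.63*i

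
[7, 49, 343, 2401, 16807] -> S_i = 7*7^i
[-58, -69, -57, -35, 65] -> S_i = Random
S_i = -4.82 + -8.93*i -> [-4.82, -13.75, -22.68, -31.61, -40.54]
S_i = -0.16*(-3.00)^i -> [-0.16, 0.48, -1.44, 4.32, -12.96]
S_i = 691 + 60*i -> [691, 751, 811, 871, 931]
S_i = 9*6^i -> [9, 54, 324, 1944, 11664]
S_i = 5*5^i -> [5, 25, 125, 625, 3125]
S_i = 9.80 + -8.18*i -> [9.8, 1.62, -6.56, -14.74, -22.92]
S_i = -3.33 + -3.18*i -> [-3.33, -6.51, -9.69, -12.87, -16.05]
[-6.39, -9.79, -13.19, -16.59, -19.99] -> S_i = -6.39 + -3.40*i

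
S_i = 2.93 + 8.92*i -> [2.93, 11.85, 20.77, 29.69, 38.61]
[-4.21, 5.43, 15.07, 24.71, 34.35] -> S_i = -4.21 + 9.64*i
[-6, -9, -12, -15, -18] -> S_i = -6 + -3*i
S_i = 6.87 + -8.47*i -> [6.87, -1.6, -10.07, -18.54, -27.01]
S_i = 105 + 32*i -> [105, 137, 169, 201, 233]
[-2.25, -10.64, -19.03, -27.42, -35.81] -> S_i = -2.25 + -8.39*i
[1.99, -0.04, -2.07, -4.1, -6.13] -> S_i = 1.99 + -2.03*i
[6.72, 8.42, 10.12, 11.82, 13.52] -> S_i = 6.72 + 1.70*i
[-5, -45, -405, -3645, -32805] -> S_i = -5*9^i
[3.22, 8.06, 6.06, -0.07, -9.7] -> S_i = Random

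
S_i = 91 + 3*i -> [91, 94, 97, 100, 103]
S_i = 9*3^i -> [9, 27, 81, 243, 729]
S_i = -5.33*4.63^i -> [-5.33, -24.68, -114.26, -529.02, -2449.35]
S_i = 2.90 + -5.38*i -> [2.9, -2.48, -7.86, -13.24, -18.62]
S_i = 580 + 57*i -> [580, 637, 694, 751, 808]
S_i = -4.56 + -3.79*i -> [-4.56, -8.35, -12.14, -15.93, -19.72]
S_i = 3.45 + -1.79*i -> [3.45, 1.66, -0.13, -1.92, -3.71]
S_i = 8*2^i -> [8, 16, 32, 64, 128]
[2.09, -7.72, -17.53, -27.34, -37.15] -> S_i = 2.09 + -9.81*i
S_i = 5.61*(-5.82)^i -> [5.61, -32.65, 190.02, -1105.94, 6436.57]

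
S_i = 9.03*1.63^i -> [9.03, 14.72, 23.99, 39.11, 63.74]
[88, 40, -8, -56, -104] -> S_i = 88 + -48*i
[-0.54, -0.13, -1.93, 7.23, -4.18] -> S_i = Random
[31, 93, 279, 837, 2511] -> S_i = 31*3^i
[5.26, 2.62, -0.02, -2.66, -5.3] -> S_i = 5.26 + -2.64*i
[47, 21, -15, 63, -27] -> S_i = Random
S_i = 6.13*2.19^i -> [6.13, 13.42, 29.4, 64.39, 141.01]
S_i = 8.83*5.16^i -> [8.83, 45.56, 235.1, 1213.14, 6259.79]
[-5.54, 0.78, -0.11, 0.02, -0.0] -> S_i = -5.54*(-0.14)^i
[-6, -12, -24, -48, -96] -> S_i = -6*2^i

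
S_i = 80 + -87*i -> [80, -7, -94, -181, -268]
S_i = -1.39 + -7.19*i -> [-1.39, -8.58, -15.77, -22.96, -30.15]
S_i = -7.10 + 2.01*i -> [-7.1, -5.09, -3.08, -1.07, 0.94]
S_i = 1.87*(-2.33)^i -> [1.87, -4.36, 10.15, -23.65, 55.11]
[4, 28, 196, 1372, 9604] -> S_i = 4*7^i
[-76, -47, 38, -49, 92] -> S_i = Random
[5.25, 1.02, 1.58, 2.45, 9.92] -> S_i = Random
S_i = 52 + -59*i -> [52, -7, -66, -125, -184]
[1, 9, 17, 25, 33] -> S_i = 1 + 8*i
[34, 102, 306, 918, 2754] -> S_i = 34*3^i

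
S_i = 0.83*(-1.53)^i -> [0.83, -1.27, 1.94, -2.97, 4.55]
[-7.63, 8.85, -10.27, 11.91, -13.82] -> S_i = -7.63*(-1.16)^i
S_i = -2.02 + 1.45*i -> [-2.02, -0.57, 0.88, 2.33, 3.78]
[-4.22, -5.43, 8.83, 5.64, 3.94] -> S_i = Random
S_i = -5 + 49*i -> [-5, 44, 93, 142, 191]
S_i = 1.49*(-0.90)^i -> [1.49, -1.34, 1.21, -1.09, 0.98]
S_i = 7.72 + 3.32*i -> [7.72, 11.04, 14.36, 17.68, 21.0]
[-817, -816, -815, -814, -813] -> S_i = -817 + 1*i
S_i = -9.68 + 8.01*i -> [-9.68, -1.67, 6.34, 14.35, 22.36]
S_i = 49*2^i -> [49, 98, 196, 392, 784]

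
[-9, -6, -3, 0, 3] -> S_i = -9 + 3*i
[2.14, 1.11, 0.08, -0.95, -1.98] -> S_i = 2.14 + -1.03*i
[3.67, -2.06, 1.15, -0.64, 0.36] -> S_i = 3.67*(-0.56)^i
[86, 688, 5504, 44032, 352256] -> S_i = 86*8^i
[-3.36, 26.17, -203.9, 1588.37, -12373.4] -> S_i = -3.36*(-7.79)^i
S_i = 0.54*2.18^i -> [0.54, 1.18, 2.57, 5.59, 12.2]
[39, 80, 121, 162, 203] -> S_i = 39 + 41*i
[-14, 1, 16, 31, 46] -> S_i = -14 + 15*i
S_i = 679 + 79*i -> [679, 758, 837, 916, 995]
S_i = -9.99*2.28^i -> [-9.99, -22.78, -51.93, -118.4, -269.96]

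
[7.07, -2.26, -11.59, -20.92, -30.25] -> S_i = 7.07 + -9.33*i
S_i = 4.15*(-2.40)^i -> [4.15, -9.96, 23.9, -57.37, 137.69]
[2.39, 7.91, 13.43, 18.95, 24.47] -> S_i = 2.39 + 5.52*i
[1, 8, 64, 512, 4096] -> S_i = 1*8^i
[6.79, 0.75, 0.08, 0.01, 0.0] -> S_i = 6.79*0.11^i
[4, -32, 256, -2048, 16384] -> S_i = 4*-8^i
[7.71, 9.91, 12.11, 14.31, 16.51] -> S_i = 7.71 + 2.20*i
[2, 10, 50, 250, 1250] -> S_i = 2*5^i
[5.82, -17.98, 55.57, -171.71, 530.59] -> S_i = 5.82*(-3.09)^i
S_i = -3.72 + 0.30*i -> [-3.72, -3.42, -3.12, -2.82, -2.52]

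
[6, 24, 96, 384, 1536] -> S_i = 6*4^i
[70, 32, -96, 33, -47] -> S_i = Random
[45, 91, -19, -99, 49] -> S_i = Random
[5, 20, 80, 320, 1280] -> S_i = 5*4^i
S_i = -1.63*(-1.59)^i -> [-1.63, 2.59, -4.12, 6.55, -10.42]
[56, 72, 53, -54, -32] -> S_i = Random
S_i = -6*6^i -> [-6, -36, -216, -1296, -7776]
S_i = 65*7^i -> [65, 455, 3185, 22295, 156065]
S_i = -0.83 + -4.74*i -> [-0.83, -5.57, -10.31, -15.05, -19.79]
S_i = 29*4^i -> [29, 116, 464, 1856, 7424]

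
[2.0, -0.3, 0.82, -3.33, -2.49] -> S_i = Random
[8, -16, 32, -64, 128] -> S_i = 8*-2^i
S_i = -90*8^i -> [-90, -720, -5760, -46080, -368640]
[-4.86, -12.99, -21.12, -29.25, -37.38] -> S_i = -4.86 + -8.13*i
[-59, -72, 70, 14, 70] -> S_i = Random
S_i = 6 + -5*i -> [6, 1, -4, -9, -14]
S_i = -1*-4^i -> [-1, 4, -16, 64, -256]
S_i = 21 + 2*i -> [21, 23, 25, 27, 29]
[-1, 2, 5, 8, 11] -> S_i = -1 + 3*i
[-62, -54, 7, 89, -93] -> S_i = Random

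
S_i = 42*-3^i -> [42, -126, 378, -1134, 3402]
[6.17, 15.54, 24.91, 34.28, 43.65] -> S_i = 6.17 + 9.37*i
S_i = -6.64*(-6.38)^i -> [-6.64, 42.36, -270.28, 1724.37, -11001.47]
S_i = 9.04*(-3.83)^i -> [9.04, -34.62, 132.61, -507.88, 1945.2]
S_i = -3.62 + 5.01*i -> [-3.62, 1.39, 6.4, 11.41, 16.42]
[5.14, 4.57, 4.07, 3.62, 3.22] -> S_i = 5.14*0.89^i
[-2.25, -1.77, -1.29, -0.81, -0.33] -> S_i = -2.25 + 0.48*i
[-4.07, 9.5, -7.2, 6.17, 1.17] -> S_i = Random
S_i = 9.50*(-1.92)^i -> [9.5, -18.24, 35.02, -67.24, 129.1]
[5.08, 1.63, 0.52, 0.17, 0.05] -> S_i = 5.08*0.32^i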